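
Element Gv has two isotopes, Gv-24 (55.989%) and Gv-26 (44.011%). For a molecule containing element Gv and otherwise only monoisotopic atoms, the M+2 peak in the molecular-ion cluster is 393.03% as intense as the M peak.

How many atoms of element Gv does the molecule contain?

The M+2/M ratio from n Gv atoms is n · q/p = n · 0.44011/0.55989.
n = 3.9303 × 0.55989/0.44011 = 5.00 ≈ 5

5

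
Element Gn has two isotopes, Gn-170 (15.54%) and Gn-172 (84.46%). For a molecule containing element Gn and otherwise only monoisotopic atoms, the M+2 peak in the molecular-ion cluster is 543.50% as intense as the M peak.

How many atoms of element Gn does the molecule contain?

1

With n Gn atoms, P(M+2)/P(M) = C(n,1)·p^(n−1)q / p^n = n·q/p = n · 0.8446/0.1554.
n = 5.4350 × 0.1554/0.8446 = 1.00 ≈ 1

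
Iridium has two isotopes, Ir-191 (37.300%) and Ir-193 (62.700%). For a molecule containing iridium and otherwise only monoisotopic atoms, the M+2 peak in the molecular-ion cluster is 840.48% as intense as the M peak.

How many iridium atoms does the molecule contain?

With n Ir atoms, P(M+2)/P(M) = C(n,1)·p^(n−1)q / p^n = n·q/p = n · 0.62700/0.37300.
n = 8.4048 × 0.37300/0.62700 = 5.00 ≈ 5

5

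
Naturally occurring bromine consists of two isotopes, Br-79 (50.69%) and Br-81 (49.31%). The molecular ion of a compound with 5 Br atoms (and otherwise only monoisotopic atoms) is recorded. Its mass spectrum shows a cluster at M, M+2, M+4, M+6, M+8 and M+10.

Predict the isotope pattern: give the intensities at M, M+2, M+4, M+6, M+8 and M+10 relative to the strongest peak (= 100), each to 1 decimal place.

10.6 : 51.4 : 100.0 : 97.3 : 47.3 : 9.2

Each Br atom is independently Br-79 (p = 0.5069) or Br-81 (q = 0.4931); the cluster is the binomial expansion (p + q)^5.
P(M) = 0.5069^5 = 0.033467
P(M+2) = 5 × 0.5069^4 × 0.4931^1 = 0.162777
P(M+4) = 10 × 0.5069^3 × 0.4931^2 = 0.316692
P(M+6) = 10 × 0.5069^2 × 0.4931^3 = 0.308070
P(M+8) = 5 × 0.5069^1 × 0.4931^4 = 0.149842
P(M+10) = 0.4931^5 = 0.029152
The M+4 peak is largest (0.316692); scaling to 100 gives 10.6 : 51.4 : 100.0 : 97.3 : 47.3 : 9.2.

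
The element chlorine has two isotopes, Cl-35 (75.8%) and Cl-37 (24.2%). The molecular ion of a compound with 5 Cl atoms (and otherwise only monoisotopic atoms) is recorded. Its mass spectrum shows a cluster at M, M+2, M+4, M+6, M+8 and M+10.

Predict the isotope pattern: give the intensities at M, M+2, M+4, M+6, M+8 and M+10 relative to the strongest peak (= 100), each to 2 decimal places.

62.64 : 100.00 : 63.85 : 20.39 : 3.25 : 0.21

Each Cl atom is independently Cl-35 (p = 0.758) or Cl-37 (q = 0.242); the cluster is the binomial expansion (p + q)^5.
P(M) = 0.758^5 = 0.250234
P(M+2) = 5 × 0.758^4 × 0.242^1 = 0.399450
P(M+4) = 10 × 0.758^3 × 0.242^2 = 0.255058
P(M+6) = 10 × 0.758^2 × 0.242^3 = 0.081430
P(M+8) = 5 × 0.758^1 × 0.242^4 = 0.012999
P(M+10) = 0.242^5 = 0.000830
The M+2 peak is largest (0.399450); scaling to 100 gives 62.64 : 100.00 : 63.85 : 20.39 : 3.25 : 0.21.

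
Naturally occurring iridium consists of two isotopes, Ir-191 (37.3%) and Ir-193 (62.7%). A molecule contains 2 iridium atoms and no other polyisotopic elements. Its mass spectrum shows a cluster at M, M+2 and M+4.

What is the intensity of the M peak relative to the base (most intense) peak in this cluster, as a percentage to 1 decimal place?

29.7%

(0.373 + 0.627)^2 gives M 0.1391, M+2 0.4677, M+4 0.3931; the largest is M+2.
P(M+2) = C(2,1) × 0.373^1 × 0.627^1 = 2 × 0.3730 × 0.6270 = 0.467742 (base)
P(M) = C(2,0) × 0.373^2 × 0.627^0 = 1 × 0.139129 × 1.0000 = 0.139129
Relative intensity = 0.139129 / 0.467742 × 100 = 29.7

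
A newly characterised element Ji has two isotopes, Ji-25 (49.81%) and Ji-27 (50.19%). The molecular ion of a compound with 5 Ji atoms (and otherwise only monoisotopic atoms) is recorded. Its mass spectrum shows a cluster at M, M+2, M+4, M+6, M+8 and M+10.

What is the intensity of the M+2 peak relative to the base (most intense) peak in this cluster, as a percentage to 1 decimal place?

Binomial terms of (0.4981 + 0.5019)^5: M 0.0307, M+2 0.1545, M+4 0.3113, M+6 0.3137, M+8 0.1580, M+10 0.0318 → M+6 is the base peak.
P(M+6) = C(5,3) × 0.4981^2 × 0.5019^3 = 10 × 0.24810361 × 0.12643042 = 0.313678 (base)
P(M+2) = C(5,1) × 0.4981^4 × 0.5019^1 = 5 × 0.0615554 × 0.5019 = 0.154473
Relative intensity = 0.154473 / 0.313678 × 100 = 49.2

49.2%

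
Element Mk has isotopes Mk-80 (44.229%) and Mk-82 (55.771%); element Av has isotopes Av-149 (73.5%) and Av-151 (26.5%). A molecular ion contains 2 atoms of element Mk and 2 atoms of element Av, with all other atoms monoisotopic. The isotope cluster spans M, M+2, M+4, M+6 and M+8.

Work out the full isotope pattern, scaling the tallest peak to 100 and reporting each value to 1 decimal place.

Element Mk pattern (n=2): 0.19562044 : 0.49333911 : 0.31104044
Element Av pattern (n=2): 0.540225 : 0.38955 : 0.070225
Convolve the two distributions (both contribute in 2-u steps):
  M: 0.19562044×0.540225 = 0.105679
  M+2: 0.19562044×0.38955 + 0.49333911×0.540225 = 0.342718
  M+4: 0.19562044×0.070225 + 0.49333911×0.38955 + 0.31104044×0.540225 = 0.373950
  M+6: 0.49333911×0.070225 + 0.31104044×0.38955 = 0.155811
  M+8: 0.31104044×0.070225 = 0.021843
Scale to base peak (0.373950) = 100: 28.3 : 91.6 : 100.0 : 41.7 : 5.8

28.3 : 91.6 : 100.0 : 41.7 : 5.8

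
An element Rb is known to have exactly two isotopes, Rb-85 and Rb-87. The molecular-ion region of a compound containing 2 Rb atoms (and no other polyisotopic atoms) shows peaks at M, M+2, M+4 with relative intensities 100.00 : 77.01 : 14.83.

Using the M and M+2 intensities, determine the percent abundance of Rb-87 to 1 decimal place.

27.8%

Write p for the Rb-85 fraction. I(M+2)/I(M) = [C(2,1)·p^1·(1−p)] / p^2 = 2·(1−p)/p = 77.01/100.00 = 0.7701
(1−p)/p = 0.7701/2 = 0.3851  ⇒  p = 1/(1 + 0.3851) = 0.7220
Rb-85: 72.2%, Rb-87: 27.8%.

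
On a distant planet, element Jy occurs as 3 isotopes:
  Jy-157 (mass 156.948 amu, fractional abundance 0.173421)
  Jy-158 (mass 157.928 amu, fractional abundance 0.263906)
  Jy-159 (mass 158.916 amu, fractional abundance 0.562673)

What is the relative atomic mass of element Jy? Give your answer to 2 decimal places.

Average mass = Σ (abundance × isotope mass) = 0.173421 × 156.948 + 0.263906 × 157.928 + 0.562673 × 158.916
= 27.2181 + 41.6781 + 89.4177 = 158.3139 amu

158.31 amu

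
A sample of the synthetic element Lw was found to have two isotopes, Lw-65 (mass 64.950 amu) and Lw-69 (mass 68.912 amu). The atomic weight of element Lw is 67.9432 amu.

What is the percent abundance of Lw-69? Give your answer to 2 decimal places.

Writing the weighted mean with unknown fraction x of Lw-65:
64.950·x + 68.912·(1 − x) = 67.9432
(64.950 − 68.912)·x = 67.9432 − 68.912
x = -0.9688 / -3.962 = 0.24452 → 24.45% Lw-65, 75.55% Lw-69.

75.55%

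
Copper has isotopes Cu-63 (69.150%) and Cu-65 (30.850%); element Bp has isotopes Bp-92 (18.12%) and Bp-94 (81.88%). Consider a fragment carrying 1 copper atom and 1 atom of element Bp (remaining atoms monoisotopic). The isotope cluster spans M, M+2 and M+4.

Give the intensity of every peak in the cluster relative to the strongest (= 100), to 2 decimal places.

Copper pattern (n=1): 0.6915 : 0.3085
Element Bp pattern (n=1): 0.1812 : 0.8188
Convolve the two distributions (both contribute in 2-u steps):
  M: 0.6915×0.1812 = 0.125300
  M+2: 0.6915×0.8188 + 0.3085×0.1812 = 0.622100
  M+4: 0.3085×0.8188 = 0.252600
Scale to base peak (0.622100) = 100: 20.14 : 100.00 : 40.60

20.14 : 100.00 : 40.60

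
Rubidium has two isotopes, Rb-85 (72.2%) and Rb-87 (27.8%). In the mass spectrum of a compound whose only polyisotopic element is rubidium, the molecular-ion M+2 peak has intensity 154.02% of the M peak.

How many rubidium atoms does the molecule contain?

The M+2/M ratio from n Rb atoms is n · q/p = n · 0.278/0.722.
n = 1.5402 × 0.722/0.278 = 4.00 ≈ 4

4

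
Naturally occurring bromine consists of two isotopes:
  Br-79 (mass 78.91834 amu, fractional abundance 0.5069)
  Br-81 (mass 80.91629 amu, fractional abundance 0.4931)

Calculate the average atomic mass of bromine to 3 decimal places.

Weight each isotope mass by its fractional abundance: 0.5069 × 78.91834 + 0.4931 × 80.91629
= 40.003707 + 39.899823 = 79.903530 amu

79.904 amu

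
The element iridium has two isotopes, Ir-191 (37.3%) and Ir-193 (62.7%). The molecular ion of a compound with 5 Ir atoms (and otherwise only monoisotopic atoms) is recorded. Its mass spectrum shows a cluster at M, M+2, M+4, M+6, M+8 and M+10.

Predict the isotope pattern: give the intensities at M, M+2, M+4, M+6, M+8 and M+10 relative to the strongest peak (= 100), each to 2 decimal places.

2.11 : 17.70 : 59.49 : 100.00 : 84.05 : 28.26

The 5 Ir atoms are independent, so intensities follow the terms of (0.373 + 0.627)^5.
P(M) = 0.373^5 = 0.007220
P(M+2) = 5 × 0.373^4 × 0.627^1 = 0.060684
P(M+4) = 10 × 0.373^3 × 0.627^2 = 0.204015
P(M+6) = 10 × 0.373^2 × 0.627^3 = 0.342942
P(M+8) = 5 × 0.373^1 × 0.627^4 = 0.288237
P(M+10) = 0.627^5 = 0.096903
The M+6 peak is largest (0.342942); scaling to 100 gives 2.11 : 17.70 : 59.49 : 100.00 : 84.05 : 28.26.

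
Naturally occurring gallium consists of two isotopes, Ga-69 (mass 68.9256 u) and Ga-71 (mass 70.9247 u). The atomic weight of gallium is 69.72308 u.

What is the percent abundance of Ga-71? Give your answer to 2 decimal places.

Let x be the fractional abundance of Ga-69; then Ga-71 has abundance 1 − x.
68.9256·x + 70.9247·(1 − x) = 69.72308
(68.9256 − 70.9247)·x = 69.72308 − 70.9247
x = -1.20162 / -1.9991 = 0.60108 → 60.11% Ga-69, 39.89% Ga-71.

39.89%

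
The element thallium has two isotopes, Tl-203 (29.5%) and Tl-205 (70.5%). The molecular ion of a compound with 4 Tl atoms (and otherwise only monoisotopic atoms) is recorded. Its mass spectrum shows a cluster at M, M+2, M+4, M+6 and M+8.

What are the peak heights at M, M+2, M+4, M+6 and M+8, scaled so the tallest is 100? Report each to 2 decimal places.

The 4 Tl atoms are independent, so intensities follow the terms of (0.295 + 0.705)^4.
P(M) = 0.295^4 = 0.007573
P(M+2) = 4 × 0.295^3 × 0.705^1 = 0.072396
P(M+4) = 6 × 0.295^2 × 0.705^2 = 0.259522
P(M+6) = 4 × 0.295^1 × 0.705^3 = 0.413475
P(M+8) = 0.705^4 = 0.247034
The M+6 peak is largest (0.413475); scaling to 100 gives 1.83 : 17.51 : 62.77 : 100.00 : 59.75.

1.83 : 17.51 : 62.77 : 100.00 : 59.75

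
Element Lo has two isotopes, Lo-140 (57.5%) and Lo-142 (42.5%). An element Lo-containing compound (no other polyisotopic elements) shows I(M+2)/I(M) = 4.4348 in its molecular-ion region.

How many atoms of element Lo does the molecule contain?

The M+2/M ratio from n Lo atoms is n · q/p = n · 0.425/0.575.
n = 4.4348 × 0.575/0.425 = 6.00 ≈ 6

6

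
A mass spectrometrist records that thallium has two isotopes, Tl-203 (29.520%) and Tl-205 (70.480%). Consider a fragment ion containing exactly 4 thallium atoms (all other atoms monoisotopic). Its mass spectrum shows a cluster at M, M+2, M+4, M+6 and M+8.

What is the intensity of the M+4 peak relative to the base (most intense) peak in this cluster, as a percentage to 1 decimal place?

62.8%

(0.29520 + 0.70480)^4 gives M 0.0076, M+2 0.0725, M+4 0.2597, M+6 0.4134, M+8 0.2468; the largest is M+6.
P(M+6) = C(4,3) × 0.29520^1 × 0.70480^3 = 4 × 0.2952 × 0.35010449 = 0.413403 (base)
P(M+4) = C(4,2) × 0.29520^2 × 0.70480^2 = 6 × 0.08714304 × 0.49674304 = 0.259726
Relative intensity = 0.259726 / 0.413403 × 100 = 62.8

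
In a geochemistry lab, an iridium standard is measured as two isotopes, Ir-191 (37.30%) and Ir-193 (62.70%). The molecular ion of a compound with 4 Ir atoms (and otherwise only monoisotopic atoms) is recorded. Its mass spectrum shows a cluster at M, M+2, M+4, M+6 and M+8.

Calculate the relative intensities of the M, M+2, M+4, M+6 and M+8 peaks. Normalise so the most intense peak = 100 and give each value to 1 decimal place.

5.3 : 35.4 : 89.2 : 100.0 : 42.0

Expanding (0.3730 + 0.6270)^4:
P(M) = 0.3730^4 = 0.019357
P(M+2) = 4 × 0.3730^3 × 0.6270^1 = 0.130153
P(M+4) = 6 × 0.3730^2 × 0.6270^2 = 0.328174
P(M+6) = 4 × 0.3730^1 × 0.6270^3 = 0.367766
P(M+8) = 0.6270^4 = 0.154550
The M+6 peak is largest (0.367766); scaling to 100 gives 5.3 : 35.4 : 89.2 : 100.0 : 42.0.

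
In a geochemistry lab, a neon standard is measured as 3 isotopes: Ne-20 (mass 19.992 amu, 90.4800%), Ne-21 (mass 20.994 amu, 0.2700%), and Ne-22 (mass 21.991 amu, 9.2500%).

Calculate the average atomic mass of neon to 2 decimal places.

20.18 amu

Ar = Σ fᵢ·mᵢ = 0.904800 × 19.992 + 0.002700 × 20.994 + 0.092500 × 21.991
= 18.0888 + 0.0567 + 2.0342 = 20.1797 amu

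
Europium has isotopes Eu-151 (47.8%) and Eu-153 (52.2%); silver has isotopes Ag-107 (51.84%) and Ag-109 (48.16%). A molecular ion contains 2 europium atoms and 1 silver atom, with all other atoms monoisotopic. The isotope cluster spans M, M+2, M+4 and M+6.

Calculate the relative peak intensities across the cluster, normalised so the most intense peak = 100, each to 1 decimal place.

Europium pattern (n=2): 0.228484 : 0.499032 : 0.272484
Silver pattern (n=1): 0.5184 : 0.4816
Convolve the two distributions (both contribute in 2-u steps):
  M: 0.228484×0.5184 = 0.118446
  M+2: 0.228484×0.4816 + 0.499032×0.5184 = 0.368736
  M+4: 0.499032×0.4816 + 0.272484×0.5184 = 0.381590
  M+6: 0.272484×0.4816 = 0.131228
Scale to base peak (0.381590) = 100: 31.0 : 96.6 : 100.0 : 34.4

31.0 : 96.6 : 100.0 : 34.4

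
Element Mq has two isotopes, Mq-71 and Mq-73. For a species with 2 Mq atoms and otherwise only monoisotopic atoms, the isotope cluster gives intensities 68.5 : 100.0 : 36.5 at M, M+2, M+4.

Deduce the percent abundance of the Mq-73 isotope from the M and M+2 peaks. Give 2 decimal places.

42.19%

Let p = fractional abundance of Mq-71. I(M+2)/I(M) = [C(2,1)·p^1·(1−p)] / p^2 = 2·(1−p)/p = 100.0/68.5 = 1.4599
(1−p)/p = 1.4599/2 = 0.7299  ⇒  p = 1/(1 + 0.7299) = 0.5781
Mq-71: 57.81%, Mq-73: 42.19%.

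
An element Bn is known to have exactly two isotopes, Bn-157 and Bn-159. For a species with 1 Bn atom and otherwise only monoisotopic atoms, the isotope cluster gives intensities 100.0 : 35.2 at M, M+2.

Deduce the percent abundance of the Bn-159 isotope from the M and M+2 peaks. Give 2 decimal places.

26.04%

If p is the fraction of Bn that is Bn-157, then I(M+2)/I(M) = [C(1,1)·p^0·(1−p)] / p^1 = 1·(1−p)/p = 35.2/100.0 = 0.3520
(1−p)/p = 0.3520/1 = 0.3520  ⇒  p = 1/(1 + 0.3520) = 0.7396
Bn-157: 73.96%, Bn-159: 26.04%.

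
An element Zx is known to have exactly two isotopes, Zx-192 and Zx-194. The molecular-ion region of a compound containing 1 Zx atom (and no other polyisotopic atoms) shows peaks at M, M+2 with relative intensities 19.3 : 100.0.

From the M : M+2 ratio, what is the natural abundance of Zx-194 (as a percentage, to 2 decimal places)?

83.82%

Write p for the Zx-192 fraction. I(M+2)/I(M) = [C(1,1)·p^0·(1−p)] / p^1 = 1·(1−p)/p = 100.0/19.3 = 5.1813
(1−p)/p = 5.1813/1 = 5.1813  ⇒  p = 1/(1 + 5.1813) = 0.1618
Zx-192: 16.18%, Zx-194: 83.82%.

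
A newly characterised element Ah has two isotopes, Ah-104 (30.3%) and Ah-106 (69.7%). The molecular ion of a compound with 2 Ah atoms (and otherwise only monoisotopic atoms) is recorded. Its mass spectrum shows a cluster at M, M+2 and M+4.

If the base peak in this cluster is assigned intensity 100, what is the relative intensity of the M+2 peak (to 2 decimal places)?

(0.303 + 0.697)^2 gives M 0.0918, M+2 0.4224, M+4 0.4858; the largest is M+4.
P(M+4) = C(2,2) × 0.303^0 × 0.697^2 = 1 × 1.0000 × 0.485809 = 0.485809 (base)
P(M+2) = C(2,1) × 0.303^1 × 0.697^1 = 2 × 0.3030 × 0.6970 = 0.422382
Relative intensity = 0.422382 / 0.485809 × 100 = 86.94

86.94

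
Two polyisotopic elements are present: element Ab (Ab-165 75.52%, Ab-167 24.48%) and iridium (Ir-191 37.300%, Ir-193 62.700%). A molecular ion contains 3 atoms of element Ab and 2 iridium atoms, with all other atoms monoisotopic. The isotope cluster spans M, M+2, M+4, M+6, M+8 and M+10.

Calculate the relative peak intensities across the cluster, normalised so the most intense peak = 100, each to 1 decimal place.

15.6 : 67.6 : 100.0 : 59.9 : 15.7 : 1.5

Element Ab pattern (n=3): 0.43071098 : 0.41884818 : 0.1357707 : 0.01467014
Iridium pattern (n=2): 0.139129 : 0.467742 : 0.393129
Convolve the two distributions (both contribute in 2-u steps):
  M: 0.43071098×0.139129 = 0.059924
  M+2: 0.43071098×0.467742 + 0.41884818×0.139129 = 0.259736
  M+4: 0.43071098×0.393129 + 0.41884818×0.467742 + 0.1357707×0.139129 = 0.384128
  M+6: 0.41884818×0.393129 + 0.1357707×0.467742 + 0.01467014×0.139129 = 0.230208
  M+8: 0.1357707×0.393129 + 0.01467014×0.467742 = 0.060237
  M+10: 0.01467014×0.393129 = 0.005767
Scale to base peak (0.384128) = 100: 15.6 : 67.6 : 100.0 : 59.9 : 15.7 : 1.5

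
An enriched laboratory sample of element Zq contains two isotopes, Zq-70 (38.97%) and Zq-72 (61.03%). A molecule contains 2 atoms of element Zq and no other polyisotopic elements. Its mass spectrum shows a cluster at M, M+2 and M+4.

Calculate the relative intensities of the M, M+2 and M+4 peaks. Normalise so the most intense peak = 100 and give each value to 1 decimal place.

The 2 Zq atoms are independent, so intensities follow the terms of (0.3897 + 0.6103)^2.
P(M) = 0.3897^2 = 0.151866
P(M+2) = 2 × 0.3897^1 × 0.6103^1 = 0.475668
P(M+4) = 0.6103^2 = 0.372466
The M+2 peak is largest (0.475668); scaling to 100 gives 31.9 : 100.0 : 78.3.

31.9 : 100.0 : 78.3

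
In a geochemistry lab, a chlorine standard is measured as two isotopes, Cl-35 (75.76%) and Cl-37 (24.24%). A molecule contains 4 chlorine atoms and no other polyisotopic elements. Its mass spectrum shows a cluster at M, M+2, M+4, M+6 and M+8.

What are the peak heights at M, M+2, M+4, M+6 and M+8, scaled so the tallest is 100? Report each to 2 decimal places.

Each Cl atom is independently Cl-35 (p = 0.7576) or Cl-37 (q = 0.2424); the cluster is the binomial expansion (p + q)^4.
P(M) = 0.7576^4 = 0.329428
P(M+2) = 4 × 0.7576^3 × 0.2424^1 = 0.421612
P(M+4) = 6 × 0.7576^2 × 0.2424^2 = 0.202347
P(M+6) = 4 × 0.7576^1 × 0.2424^3 = 0.043162
P(M+8) = 0.2424^4 = 0.003452
The M+2 peak is largest (0.421612); scaling to 100 gives 78.14 : 100.00 : 47.99 : 10.24 : 0.82.

78.14 : 100.00 : 47.99 : 10.24 : 0.82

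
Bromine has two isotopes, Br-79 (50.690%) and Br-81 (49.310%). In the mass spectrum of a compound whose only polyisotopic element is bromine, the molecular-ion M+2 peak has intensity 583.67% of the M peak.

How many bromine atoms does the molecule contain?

6

The M+2/M ratio from n Br atoms is n · q/p = n · 0.49310/0.50690.
n = 5.8367 × 0.50690/0.49310 = 6.00 ≈ 6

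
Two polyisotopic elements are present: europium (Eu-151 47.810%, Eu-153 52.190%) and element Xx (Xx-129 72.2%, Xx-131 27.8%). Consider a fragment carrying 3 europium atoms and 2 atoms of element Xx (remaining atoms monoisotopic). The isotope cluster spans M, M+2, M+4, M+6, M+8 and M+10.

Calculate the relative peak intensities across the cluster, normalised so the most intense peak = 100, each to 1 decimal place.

16.0 : 64.8 : 100.0 : 72.7 : 24.5 : 3.1

Europium pattern (n=3): 0.10928391 : 0.3578871 : 0.39067407 : 0.14215492
Element Xx pattern (n=2): 0.521284 : 0.401432 : 0.077284
Convolve the two distributions (both contribute in 2-u steps):
  M: 0.10928391×0.521284 = 0.056968
  M+2: 0.10928391×0.401432 + 0.3578871×0.521284 = 0.230431
  M+4: 0.10928391×0.077284 + 0.3578871×0.401432 + 0.39067407×0.521284 = 0.355765
  M+6: 0.3578871×0.077284 + 0.39067407×0.401432 + 0.14215492×0.521284 = 0.258591
  M+8: 0.39067407×0.077284 + 0.14215492×0.401432 = 0.087258
  M+10: 0.14215492×0.077284 = 0.010986
Scale to base peak (0.355765) = 100: 16.0 : 64.8 : 100.0 : 72.7 : 24.5 : 3.1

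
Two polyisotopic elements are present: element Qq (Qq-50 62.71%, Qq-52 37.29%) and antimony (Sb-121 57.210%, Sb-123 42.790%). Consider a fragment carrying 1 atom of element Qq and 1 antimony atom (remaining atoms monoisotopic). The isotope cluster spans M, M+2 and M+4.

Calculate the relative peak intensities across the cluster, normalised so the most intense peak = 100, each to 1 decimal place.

Element Qq pattern (n=1): 0.6271 : 0.3729
Antimony pattern (n=1): 0.5721 : 0.4279
Convolve the two distributions (both contribute in 2-u steps):
  M: 0.6271×0.5721 = 0.358764
  M+2: 0.6271×0.4279 + 0.3729×0.5721 = 0.481672
  M+4: 0.3729×0.4279 = 0.159564
Scale to base peak (0.481672) = 100: 74.5 : 100.0 : 33.1

74.5 : 100.0 : 33.1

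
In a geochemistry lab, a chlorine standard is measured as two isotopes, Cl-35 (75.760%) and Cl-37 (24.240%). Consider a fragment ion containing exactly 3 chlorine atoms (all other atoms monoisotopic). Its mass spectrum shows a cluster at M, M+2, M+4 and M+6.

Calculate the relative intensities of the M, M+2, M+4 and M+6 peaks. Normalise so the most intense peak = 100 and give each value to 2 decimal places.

100.00 : 95.99 : 30.71 : 3.28

The 3 Cl atoms are independent, so intensities follow the terms of (0.75760 + 0.24240)^3.
P(M) = 0.75760^3 = 0.434830
P(M+2) = 3 × 0.75760^2 × 0.24240^1 = 0.417382
P(M+4) = 3 × 0.75760^1 × 0.24240^2 = 0.133545
P(M+6) = 0.24240^3 = 0.014243
The M peak is largest (0.434830); scaling to 100 gives 100.00 : 95.99 : 30.71 : 3.28.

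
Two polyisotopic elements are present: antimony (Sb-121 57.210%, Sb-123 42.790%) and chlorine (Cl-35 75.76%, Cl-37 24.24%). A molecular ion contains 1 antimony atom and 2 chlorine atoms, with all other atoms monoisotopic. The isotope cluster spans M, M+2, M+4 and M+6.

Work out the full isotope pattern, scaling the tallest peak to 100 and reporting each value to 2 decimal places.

72.05 : 100.00 : 41.86 : 5.52

Antimony pattern (n=1): 0.5721 : 0.4279
Chlorine pattern (n=2): 0.57395776 : 0.36728448 : 0.05875776
Convolve the two distributions (both contribute in 2-u steps):
  M: 0.5721×0.57395776 = 0.328361
  M+2: 0.5721×0.36728448 + 0.4279×0.57395776 = 0.455720
  M+4: 0.5721×0.05875776 + 0.4279×0.36728448 = 0.190776
  M+6: 0.4279×0.05875776 = 0.025142
Scale to base peak (0.455720) = 100: 72.05 : 100.00 : 41.86 : 5.52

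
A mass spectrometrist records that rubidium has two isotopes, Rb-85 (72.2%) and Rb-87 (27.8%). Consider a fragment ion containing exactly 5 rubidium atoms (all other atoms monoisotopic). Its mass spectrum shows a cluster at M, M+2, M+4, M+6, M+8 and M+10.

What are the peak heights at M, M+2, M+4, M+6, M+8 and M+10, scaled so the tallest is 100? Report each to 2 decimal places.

The 5 Rb atoms are independent, so intensities follow the terms of (0.722 + 0.278)^5.
P(M) = 0.722^5 = 0.196194
P(M+2) = 5 × 0.722^4 × 0.278^1 = 0.377714
P(M+4) = 10 × 0.722^3 × 0.278^2 = 0.290872
P(M+6) = 10 × 0.722^2 × 0.278^3 = 0.111998
P(M+8) = 5 × 0.722^1 × 0.278^4 = 0.021562
P(M+10) = 0.278^5 = 0.001660
The M+2 peak is largest (0.377714); scaling to 100 gives 51.94 : 100.00 : 77.01 : 29.65 : 5.71 : 0.44.

51.94 : 100.00 : 77.01 : 29.65 : 5.71 : 0.44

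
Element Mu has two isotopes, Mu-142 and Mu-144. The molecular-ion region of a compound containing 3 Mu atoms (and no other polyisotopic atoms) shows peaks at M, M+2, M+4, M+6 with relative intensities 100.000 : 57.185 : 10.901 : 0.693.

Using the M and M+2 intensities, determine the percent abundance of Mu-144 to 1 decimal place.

16.0%

Let p = fractional abundance of Mu-142. I(M+2)/I(M) = [C(3,1)·p^2·(1−p)] / p^3 = 3·(1−p)/p = 57.185/100.000 = 0.5718
(1−p)/p = 0.5718/3 = 0.1906  ⇒  p = 1/(1 + 0.1906) = 0.8399
Mu-142: 84.0%, Mu-144: 16.0%.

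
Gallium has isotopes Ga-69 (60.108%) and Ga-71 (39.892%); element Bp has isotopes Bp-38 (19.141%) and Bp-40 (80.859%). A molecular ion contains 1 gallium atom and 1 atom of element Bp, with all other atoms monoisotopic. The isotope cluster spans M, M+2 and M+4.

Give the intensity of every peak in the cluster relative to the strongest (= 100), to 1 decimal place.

Gallium pattern (n=1): 0.60108 : 0.39892
Element Bp pattern (n=1): 0.19141 : 0.80859
Convolve the two distributions (both contribute in 2-u steps):
  M: 0.60108×0.19141 = 0.115053
  M+2: 0.60108×0.80859 + 0.39892×0.19141 = 0.562385
  M+4: 0.39892×0.80859 = 0.322563
Scale to base peak (0.562385) = 100: 20.5 : 100.0 : 57.4

20.5 : 100.0 : 57.4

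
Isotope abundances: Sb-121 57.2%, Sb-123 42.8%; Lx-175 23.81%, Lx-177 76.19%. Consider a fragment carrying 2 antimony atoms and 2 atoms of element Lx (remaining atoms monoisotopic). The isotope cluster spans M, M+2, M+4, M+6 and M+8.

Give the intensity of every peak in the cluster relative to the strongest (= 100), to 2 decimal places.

4.91 : 38.75 : 100.00 : 92.78 : 28.13

Antimony pattern (n=2): 0.327184 : 0.489632 : 0.183184
Element Lx pattern (n=2): 0.05669161 : 0.36281678 : 0.58049161
Convolve the two distributions (both contribute in 2-u steps):
  M: 0.327184×0.05669161 = 0.018549
  M+2: 0.327184×0.36281678 + 0.489632×0.05669161 = 0.146466
  M+4: 0.327184×0.58049161 + 0.489632×0.36281678 + 0.183184×0.05669161 = 0.377959
  M+6: 0.489632×0.58049161 + 0.183184×0.36281678 = 0.350689
  M+8: 0.183184×0.58049161 = 0.106337
Scale to base peak (0.377959) = 100: 4.91 : 38.75 : 100.00 : 92.78 : 28.13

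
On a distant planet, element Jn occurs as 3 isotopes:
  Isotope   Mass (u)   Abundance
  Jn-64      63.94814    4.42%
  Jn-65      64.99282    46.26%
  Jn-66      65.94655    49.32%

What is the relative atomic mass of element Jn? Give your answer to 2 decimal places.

Ar = Σ fᵢ·mᵢ = 0.0442 × 63.94814 + 0.4626 × 64.99282 + 0.4932 × 65.94655
= 2.826508 + 30.065679 + 32.524838 = 65.417025 u

65.42 u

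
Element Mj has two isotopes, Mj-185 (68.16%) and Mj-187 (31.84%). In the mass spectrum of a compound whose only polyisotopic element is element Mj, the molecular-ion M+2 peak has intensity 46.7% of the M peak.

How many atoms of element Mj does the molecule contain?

The M+2/M ratio from n Mj atoms is n · q/p = n · 0.3184/0.6816.
n = 0.467 × 0.6816/0.3184 = 1.00 ≈ 1

1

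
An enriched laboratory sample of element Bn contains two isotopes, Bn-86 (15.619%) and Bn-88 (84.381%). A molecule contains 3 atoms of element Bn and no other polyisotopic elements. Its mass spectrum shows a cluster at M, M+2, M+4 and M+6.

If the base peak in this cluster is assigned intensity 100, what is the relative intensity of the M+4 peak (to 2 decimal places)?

55.53

(0.15619 + 0.84381)^3 gives M 0.0038, M+2 0.0618, M+4 0.3336, M+6 0.6008; the largest is M+6.
P(M+6) = C(3,3) × 0.15619^0 × 0.84381^3 = 1 × 1.0000 × 0.60080564 = 0.600806 (base)
P(M+4) = C(3,2) × 0.15619^1 × 0.84381^2 = 3 × 0.15619 × 0.71201532 = 0.333629
Relative intensity = 0.333629 / 0.600806 × 100 = 55.53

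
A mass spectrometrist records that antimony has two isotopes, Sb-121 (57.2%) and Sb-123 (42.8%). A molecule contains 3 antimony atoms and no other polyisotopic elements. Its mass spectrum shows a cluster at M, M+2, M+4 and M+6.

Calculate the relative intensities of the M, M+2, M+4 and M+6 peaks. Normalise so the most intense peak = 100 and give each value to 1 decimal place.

44.5 : 100.0 : 74.8 : 18.7

Expanding (0.572 + 0.428)^3:
P(M) = 0.572^3 = 0.187149
P(M+2) = 3 × 0.572^2 × 0.428^1 = 0.420104
P(M+4) = 3 × 0.572^1 × 0.428^2 = 0.314344
P(M+6) = 0.428^3 = 0.078403
The M+2 peak is largest (0.420104); scaling to 100 gives 44.5 : 100.0 : 74.8 : 18.7.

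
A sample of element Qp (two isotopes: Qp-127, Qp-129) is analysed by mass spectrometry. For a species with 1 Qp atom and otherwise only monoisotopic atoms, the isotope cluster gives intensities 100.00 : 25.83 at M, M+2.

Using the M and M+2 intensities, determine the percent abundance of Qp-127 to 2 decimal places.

Write p for the Qp-127 fraction. I(M+2)/I(M) = [C(1,1)·p^0·(1−p)] / p^1 = 1·(1−p)/p = 25.83/100.00 = 0.2583
(1−p)/p = 0.2583/1 = 0.2583  ⇒  p = 1/(1 + 0.2583) = 0.7947
Qp-127: 79.47%, Qp-129: 20.53%.

79.47%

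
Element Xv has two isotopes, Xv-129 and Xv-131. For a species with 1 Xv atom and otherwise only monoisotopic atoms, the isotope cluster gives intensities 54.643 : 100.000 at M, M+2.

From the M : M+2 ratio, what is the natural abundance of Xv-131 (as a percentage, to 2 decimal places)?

64.67%

Let p = fractional abundance of Xv-129. I(M+2)/I(M) = [C(1,1)·p^0·(1−p)] / p^1 = 1·(1−p)/p = 100.000/54.643 = 1.8301
(1−p)/p = 1.8301/1 = 1.8301  ⇒  p = 1/(1 + 1.8301) = 0.3533
Xv-129: 35.33%, Xv-131: 64.67%.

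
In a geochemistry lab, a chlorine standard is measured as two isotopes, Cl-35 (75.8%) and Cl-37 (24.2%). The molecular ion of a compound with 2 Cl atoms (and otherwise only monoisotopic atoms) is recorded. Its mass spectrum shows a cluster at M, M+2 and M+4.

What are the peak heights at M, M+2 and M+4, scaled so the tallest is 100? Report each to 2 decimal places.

Each Cl atom is independently Cl-35 (p = 0.758) or Cl-37 (q = 0.242); the cluster is the binomial expansion (p + q)^2.
P(M) = 0.758^2 = 0.574564
P(M+2) = 2 × 0.758^1 × 0.242^1 = 0.366872
P(M+4) = 0.242^2 = 0.058564
The M peak is largest (0.574564); scaling to 100 gives 100.00 : 63.85 : 10.19.

100.00 : 63.85 : 10.19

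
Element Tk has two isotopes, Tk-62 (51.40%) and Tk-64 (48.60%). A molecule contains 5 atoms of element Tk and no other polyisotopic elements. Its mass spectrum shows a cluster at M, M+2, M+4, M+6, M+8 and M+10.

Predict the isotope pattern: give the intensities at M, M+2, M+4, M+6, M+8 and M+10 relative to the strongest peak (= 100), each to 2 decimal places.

Expanding (0.5140 + 0.4860)^5:
P(M) = 0.5140^5 = 0.035877
P(M+2) = 5 × 0.5140^4 × 0.4860^1 = 0.169613
P(M+4) = 10 × 0.5140^3 × 0.4860^2 = 0.320746
P(M+6) = 10 × 0.5140^2 × 0.4860^3 = 0.303274
P(M+8) = 5 × 0.5140^1 × 0.4860^4 = 0.143377
P(M+10) = 0.4860^5 = 0.027113
The M+4 peak is largest (0.320746); scaling to 100 gives 11.19 : 52.88 : 100.00 : 94.55 : 44.70 : 8.45.

11.19 : 52.88 : 100.00 : 94.55 : 44.70 : 8.45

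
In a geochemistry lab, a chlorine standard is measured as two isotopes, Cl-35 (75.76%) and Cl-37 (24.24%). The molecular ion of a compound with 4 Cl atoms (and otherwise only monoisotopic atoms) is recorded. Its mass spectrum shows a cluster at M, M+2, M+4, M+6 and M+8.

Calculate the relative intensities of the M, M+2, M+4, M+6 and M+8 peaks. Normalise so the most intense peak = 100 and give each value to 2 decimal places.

78.14 : 100.00 : 47.99 : 10.24 : 0.82

Expanding (0.7576 + 0.2424)^4:
P(M) = 0.7576^4 = 0.329428
P(M+2) = 4 × 0.7576^3 × 0.2424^1 = 0.421612
P(M+4) = 6 × 0.7576^2 × 0.2424^2 = 0.202347
P(M+6) = 4 × 0.7576^1 × 0.2424^3 = 0.043162
P(M+8) = 0.2424^4 = 0.003452
The M+2 peak is largest (0.421612); scaling to 100 gives 78.14 : 100.00 : 47.99 : 10.24 : 0.82.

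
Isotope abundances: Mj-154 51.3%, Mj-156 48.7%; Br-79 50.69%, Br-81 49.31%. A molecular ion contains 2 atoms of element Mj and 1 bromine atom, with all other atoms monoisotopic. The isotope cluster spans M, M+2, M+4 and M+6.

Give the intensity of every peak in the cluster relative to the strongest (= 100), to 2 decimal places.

Element Mj pattern (n=2): 0.263169 : 0.499662 : 0.237169
Bromine pattern (n=1): 0.5069 : 0.4931
Convolve the two distributions (both contribute in 2-u steps):
  M: 0.263169×0.5069 = 0.133400
  M+2: 0.263169×0.4931 + 0.499662×0.5069 = 0.383047
  M+4: 0.499662×0.4931 + 0.237169×0.5069 = 0.366604
  M+6: 0.237169×0.4931 = 0.116948
Scale to base peak (0.383047) = 100: 34.83 : 100.00 : 95.71 : 30.53

34.83 : 100.00 : 95.71 : 30.53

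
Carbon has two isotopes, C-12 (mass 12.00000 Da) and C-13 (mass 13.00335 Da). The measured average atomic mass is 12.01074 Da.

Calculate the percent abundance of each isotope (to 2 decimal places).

C-12: 98.93%, C-13: 1.07%

With x = fraction of C-12 (so C-13 is 1 − x):
12.00000·x + 13.00335·(1 − x) = 12.01074
(12.00000 − 13.00335)·x = 12.01074 − 13.00335
x = -0.99261 / -1.00335 = 0.98930 → 98.93% C-12, 1.07% C-13.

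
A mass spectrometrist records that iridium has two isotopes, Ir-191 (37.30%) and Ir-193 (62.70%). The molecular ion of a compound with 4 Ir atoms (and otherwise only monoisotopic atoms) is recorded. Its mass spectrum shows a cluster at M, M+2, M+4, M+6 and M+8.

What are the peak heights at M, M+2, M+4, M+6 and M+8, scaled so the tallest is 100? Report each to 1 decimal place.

5.3 : 35.4 : 89.2 : 100.0 : 42.0

Expanding (0.3730 + 0.6270)^4:
P(M) = 0.3730^4 = 0.019357
P(M+2) = 4 × 0.3730^3 × 0.6270^1 = 0.130153
P(M+4) = 6 × 0.3730^2 × 0.6270^2 = 0.328174
P(M+6) = 4 × 0.3730^1 × 0.6270^3 = 0.367766
P(M+8) = 0.6270^4 = 0.154550
The M+6 peak is largest (0.367766); scaling to 100 gives 5.3 : 35.4 : 89.2 : 100.0 : 42.0.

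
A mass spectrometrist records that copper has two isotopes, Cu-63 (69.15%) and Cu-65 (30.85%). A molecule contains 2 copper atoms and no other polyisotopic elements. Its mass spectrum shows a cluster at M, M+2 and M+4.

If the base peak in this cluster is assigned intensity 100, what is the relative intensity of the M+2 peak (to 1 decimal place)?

89.2

Binomial terms of (0.6915 + 0.3085)^2: M 0.4782, M+2 0.4267, M+4 0.0952 → M is the base peak.
P(M) = C(2,0) × 0.6915^2 × 0.3085^0 = 1 × 0.47817225 × 1.0000 = 0.478172 (base)
P(M+2) = C(2,1) × 0.6915^1 × 0.3085^1 = 2 × 0.6915 × 0.3085 = 0.426656
Relative intensity = 0.426656 / 0.478172 × 100 = 89.2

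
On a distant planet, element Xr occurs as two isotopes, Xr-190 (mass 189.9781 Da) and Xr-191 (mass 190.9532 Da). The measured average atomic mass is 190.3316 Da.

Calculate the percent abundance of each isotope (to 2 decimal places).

Let x be the fractional abundance of Xr-190; then Xr-191 has abundance 1 − x.
189.9781·x + 190.9532·(1 − x) = 190.3316
(189.9781 − 190.9532)·x = 190.3316 − 190.9532
x = -0.6216 / -0.9751 = 0.63747 → 63.75% Xr-190, 36.25% Xr-191.

Xr-190: 63.75%, Xr-191: 36.25%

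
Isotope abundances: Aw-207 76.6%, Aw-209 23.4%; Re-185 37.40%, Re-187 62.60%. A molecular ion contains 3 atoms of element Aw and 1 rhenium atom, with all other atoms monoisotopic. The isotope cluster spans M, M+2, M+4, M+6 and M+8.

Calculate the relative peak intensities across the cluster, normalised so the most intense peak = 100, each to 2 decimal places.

38.61 : 100.00 : 70.03 : 19.19 : 1.84

Element Aw pattern (n=3): 0.4494551 : 0.41190271 : 0.12582929 : 0.0128129
Rhenium pattern (n=1): 0.3740 : 0.6260
Convolve the two distributions (both contribute in 2-u steps):
  M: 0.4494551×0.3740 = 0.168096
  M+2: 0.4494551×0.6260 + 0.41190271×0.3740 = 0.435411
  M+4: 0.41190271×0.6260 + 0.12582929×0.3740 = 0.304911
  M+6: 0.12582929×0.6260 + 0.0128129×0.3740 = 0.083561
  M+8: 0.0128129×0.6260 = 0.008021
Scale to base peak (0.435411) = 100: 38.61 : 100.00 : 70.03 : 19.19 : 1.84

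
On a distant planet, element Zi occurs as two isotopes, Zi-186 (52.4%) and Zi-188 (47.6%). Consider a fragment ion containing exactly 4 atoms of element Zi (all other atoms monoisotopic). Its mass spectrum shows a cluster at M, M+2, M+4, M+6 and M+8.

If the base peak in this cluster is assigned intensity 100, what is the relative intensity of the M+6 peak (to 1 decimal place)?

60.6

Binomial terms of (0.524 + 0.476)^4: M 0.0754, M+2 0.2739, M+4 0.3733, M+6 0.2261, M+8 0.0513 → M+4 is the base peak.
P(M+4) = C(4,2) × 0.524^2 × 0.476^2 = 6 × 0.274576 × 0.226576 = 0.373274 (base)
P(M+6) = C(4,3) × 0.524^1 × 0.476^3 = 4 × 0.5240 × 0.10785018 = 0.226054
Relative intensity = 0.226054 / 0.373274 × 100 = 60.6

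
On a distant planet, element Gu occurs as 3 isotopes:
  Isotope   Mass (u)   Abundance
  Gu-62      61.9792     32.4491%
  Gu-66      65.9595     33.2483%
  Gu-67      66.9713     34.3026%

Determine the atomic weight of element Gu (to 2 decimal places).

65.02 u

The abundance-weighted mean is 0.324491 × 61.9792 + 0.332483 × 65.9595 + 0.343026 × 66.9713
= 20.11169 + 21.93041 + 22.97290 = 65.01500 u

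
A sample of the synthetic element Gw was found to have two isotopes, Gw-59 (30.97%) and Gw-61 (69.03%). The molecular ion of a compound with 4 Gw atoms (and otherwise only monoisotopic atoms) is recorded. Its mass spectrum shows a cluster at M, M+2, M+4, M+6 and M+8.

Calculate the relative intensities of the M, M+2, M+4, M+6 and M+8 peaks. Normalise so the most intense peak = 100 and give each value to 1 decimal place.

Expanding (0.3097 + 0.6903)^4:
P(M) = 0.3097^4 = 0.009200
P(M+2) = 4 × 0.3097^3 × 0.6903^1 = 0.082020
P(M+4) = 6 × 0.3097^2 × 0.6903^2 = 0.274226
P(M+6) = 4 × 0.3097^1 × 0.6903^3 = 0.407488
P(M+8) = 0.6903^4 = 0.227066
The M+6 peak is largest (0.407488); scaling to 100 gives 2.3 : 20.1 : 67.3 : 100.0 : 55.7.

2.3 : 20.1 : 67.3 : 100.0 : 55.7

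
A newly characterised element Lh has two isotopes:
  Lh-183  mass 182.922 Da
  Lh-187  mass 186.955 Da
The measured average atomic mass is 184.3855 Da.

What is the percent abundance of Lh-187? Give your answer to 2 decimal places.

36.29%

With x = fraction of Lh-183 (so Lh-187 is 1 − x):
182.922·x + 186.955·(1 − x) = 184.3855
(182.922 − 186.955)·x = 184.3855 − 186.955
x = -2.5695 / -4.033 = 0.63712 → 63.71% Lh-183, 36.29% Lh-187.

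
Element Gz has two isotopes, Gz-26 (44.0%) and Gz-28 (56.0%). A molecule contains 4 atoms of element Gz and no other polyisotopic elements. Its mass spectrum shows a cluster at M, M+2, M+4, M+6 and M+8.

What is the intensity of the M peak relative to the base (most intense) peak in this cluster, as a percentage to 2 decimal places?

(0.440 + 0.560)^4 gives M 0.0375, M+2 0.1908, M+4 0.3643, M+6 0.3091, M+8 0.0983; the largest is M+4.
P(M+4) = C(4,2) × 0.440^2 × 0.560^2 = 6 × 0.1936 × 0.3136 = 0.364278 (base)
P(M) = C(4,0) × 0.440^4 × 0.560^0 = 1 × 0.03748096 × 1.0000 = 0.037481
Relative intensity = 0.037481 / 0.364278 × 100 = 10.29

10.29%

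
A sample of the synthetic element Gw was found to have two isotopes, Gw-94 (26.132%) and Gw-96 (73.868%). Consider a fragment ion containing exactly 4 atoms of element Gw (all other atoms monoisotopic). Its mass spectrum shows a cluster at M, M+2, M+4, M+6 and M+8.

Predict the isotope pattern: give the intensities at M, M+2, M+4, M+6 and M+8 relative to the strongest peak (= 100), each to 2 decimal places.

The 4 Gw atoms are independent, so intensities follow the terms of (0.26132 + 0.73868)^4.
P(M) = 0.26132^4 = 0.004663
P(M+2) = 4 × 0.26132^3 × 0.73868^1 = 0.052727
P(M+4) = 6 × 0.26132^2 × 0.73868^2 = 0.223568
P(M+6) = 4 × 0.26132^1 × 0.73868^3 = 0.421310
P(M+8) = 0.73868^4 = 0.297732
The M+6 peak is largest (0.421310); scaling to 100 gives 1.11 : 12.52 : 53.06 : 100.00 : 70.67.

1.11 : 12.52 : 53.06 : 100.00 : 70.67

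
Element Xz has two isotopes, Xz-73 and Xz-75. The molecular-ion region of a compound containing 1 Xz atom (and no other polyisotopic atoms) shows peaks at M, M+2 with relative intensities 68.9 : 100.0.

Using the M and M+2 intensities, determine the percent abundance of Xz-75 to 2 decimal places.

Let p = fractional abundance of Xz-73. I(M+2)/I(M) = [C(1,1)·p^0·(1−p)] / p^1 = 1·(1−p)/p = 100.0/68.9 = 1.4514
(1−p)/p = 1.4514/1 = 1.4514  ⇒  p = 1/(1 + 1.4514) = 0.4079
Xz-73: 40.79%, Xz-75: 59.21%.

59.21%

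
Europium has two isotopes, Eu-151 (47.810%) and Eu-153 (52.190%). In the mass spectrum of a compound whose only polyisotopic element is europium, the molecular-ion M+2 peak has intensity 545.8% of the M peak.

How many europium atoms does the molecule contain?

5

With n Eu atoms, P(M+2)/P(M) = C(n,1)·p^(n−1)q / p^n = n·q/p = n · 0.52190/0.47810.
n = 5.458 × 0.47810/0.52190 = 5.00 ≈ 5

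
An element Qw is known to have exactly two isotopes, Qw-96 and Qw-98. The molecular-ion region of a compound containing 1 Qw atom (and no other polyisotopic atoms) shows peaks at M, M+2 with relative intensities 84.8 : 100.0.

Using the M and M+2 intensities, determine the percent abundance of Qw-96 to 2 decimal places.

45.89%

Write p for the Qw-96 fraction. I(M+2)/I(M) = [C(1,1)·p^0·(1−p)] / p^1 = 1·(1−p)/p = 100.0/84.8 = 1.1792
(1−p)/p = 1.1792/1 = 1.1792  ⇒  p = 1/(1 + 1.1792) = 0.4589
Qw-96: 45.89%, Qw-98: 54.11%.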